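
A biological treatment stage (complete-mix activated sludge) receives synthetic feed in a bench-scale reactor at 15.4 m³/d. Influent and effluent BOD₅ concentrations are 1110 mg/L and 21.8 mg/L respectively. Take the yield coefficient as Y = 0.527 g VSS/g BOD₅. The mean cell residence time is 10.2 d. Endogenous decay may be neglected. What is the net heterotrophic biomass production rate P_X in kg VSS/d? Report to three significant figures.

No decay correction is needed, so Y_obs = Y = 0.527.
ΔS = 1110 − 21.8 = 1088 mg/L, so the substrate removal rate is 15.4 × 1088/1000 = 16.76 kg BOD₅/d.
Biomass produced: P_X = Y_obs·Q·ΔS = 0.5270 × 16.76 ≈ 8.832 kg VSS/d.

P_X ≈ 8.83 kg VSS/d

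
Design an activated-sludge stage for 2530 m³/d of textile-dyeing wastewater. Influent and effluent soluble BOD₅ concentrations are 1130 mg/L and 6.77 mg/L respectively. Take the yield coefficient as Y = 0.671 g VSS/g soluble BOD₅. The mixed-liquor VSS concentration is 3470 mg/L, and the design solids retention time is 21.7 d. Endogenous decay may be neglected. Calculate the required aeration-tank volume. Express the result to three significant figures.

V ≈ 11900 m³

Biomass mass balance (decay neglected): V·X = Y·Q·(S₀ − S)·θ_c, so V = 0.671 × 2530 × (1130 − 6.77) × 21.7 / 3470 = 11925 m³.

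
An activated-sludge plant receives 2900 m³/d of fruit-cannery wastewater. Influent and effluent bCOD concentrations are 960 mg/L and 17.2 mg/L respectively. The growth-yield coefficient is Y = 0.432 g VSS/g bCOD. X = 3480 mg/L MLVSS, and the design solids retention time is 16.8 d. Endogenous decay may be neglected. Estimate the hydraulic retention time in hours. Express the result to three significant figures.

With k_d = 0 the design equation reduces to V = Y Q (S₀−S) θ_c / X = 0.432 × 2900 × (960 − 17.2) × 16.8 / 3480 = 5702 m³.
τ = V/Q = 5702/2900 = 1.966 d, or 47.19 h.

τ ≈ 47.2 h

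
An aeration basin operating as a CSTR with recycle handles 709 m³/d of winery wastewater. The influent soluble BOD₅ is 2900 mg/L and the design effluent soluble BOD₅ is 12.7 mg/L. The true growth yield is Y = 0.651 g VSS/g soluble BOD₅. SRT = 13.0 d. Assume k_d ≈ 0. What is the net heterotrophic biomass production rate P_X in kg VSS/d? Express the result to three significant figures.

Since k_d ≈ 0, Y_obs = Y = 0.651 g VSS/g soluble BOD₅.
Mass of soluble BOD₅ removed per day: Q(S₀ − S) = 709 × 2887 g/m³ = 2047 kg/d.
So the net sludge growth is P_X = 0.6510 × 2047 = 1333 kg VSS/d.

P_X ≈ 1330 kg VSS/d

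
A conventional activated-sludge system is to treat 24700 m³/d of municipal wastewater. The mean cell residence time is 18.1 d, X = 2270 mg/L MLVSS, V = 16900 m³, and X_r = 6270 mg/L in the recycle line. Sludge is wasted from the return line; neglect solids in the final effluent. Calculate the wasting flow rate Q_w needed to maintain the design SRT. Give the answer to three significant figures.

Q_w ≈ 338 m³/d

Q_w = (V·X)/(θ_c X_r) = 16900 × 2270 / (18.1 × 6270) = 338.0 m³/d.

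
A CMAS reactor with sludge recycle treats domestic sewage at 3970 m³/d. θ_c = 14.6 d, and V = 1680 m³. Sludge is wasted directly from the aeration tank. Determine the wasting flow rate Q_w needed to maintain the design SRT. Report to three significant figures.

Q_w ≈ 115 m³/d

For wasting at MLVSS concentration, Q_w = V/θ_c = 1680/14.6 = 115.1 m³/d.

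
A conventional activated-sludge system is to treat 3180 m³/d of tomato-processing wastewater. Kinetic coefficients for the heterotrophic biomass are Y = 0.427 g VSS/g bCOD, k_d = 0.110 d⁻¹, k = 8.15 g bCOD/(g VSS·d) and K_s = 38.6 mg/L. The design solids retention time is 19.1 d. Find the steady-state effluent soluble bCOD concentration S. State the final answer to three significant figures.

Effluent substrate depends only on kinetics and SRT: S = K_s(1 + k_d θ_c) / [θ_c(Yk − k_d) − 1] = 38.6 × (1 + 0.110 × 19.1) / [19.1 × (0.427 × 8.15 − 0.110) − 1] = 119.7 / 63.37 = 1.889 mg/L.

S ≈ 1.89 mg/L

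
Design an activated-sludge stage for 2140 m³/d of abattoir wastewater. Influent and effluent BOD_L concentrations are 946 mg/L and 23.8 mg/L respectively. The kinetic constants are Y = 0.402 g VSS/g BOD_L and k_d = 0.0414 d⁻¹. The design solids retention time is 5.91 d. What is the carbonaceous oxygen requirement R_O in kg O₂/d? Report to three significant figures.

R_O ≈ 1070 kg O₂/d

Observed yield with endogenous decay: Y_obs = Y / (1 + k_d·θ_c) = 0.402 / (1 + 0.0414 × 5.91) = 0.402 / 1.245 = 0.3230 g VSS/g BOD_L.
Mass of BOD_L removed per day: Q(S₀ − S) = 2140 × 922.2 g/m³ = 1974 kg/d.
Biomass synthesised: P_X = Y_obs × 1974 = 637.4 kg VSS/d.
R_O = Q·ΔS − 1.42 P_X = 1974 − 905.1 = 1068 kg O₂/d.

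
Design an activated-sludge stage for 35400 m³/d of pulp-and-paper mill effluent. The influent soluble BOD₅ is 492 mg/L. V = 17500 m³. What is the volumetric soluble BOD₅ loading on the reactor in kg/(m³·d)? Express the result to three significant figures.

L_v ≈ 0.995 kg soluble BOD₅/(m³·d)

Applied soluble BOD₅ load per unit volume = Q·S₀/V = (35400 × 492/1000)/17500 = 0.9952 kg soluble BOD₅·m⁻³·d⁻¹.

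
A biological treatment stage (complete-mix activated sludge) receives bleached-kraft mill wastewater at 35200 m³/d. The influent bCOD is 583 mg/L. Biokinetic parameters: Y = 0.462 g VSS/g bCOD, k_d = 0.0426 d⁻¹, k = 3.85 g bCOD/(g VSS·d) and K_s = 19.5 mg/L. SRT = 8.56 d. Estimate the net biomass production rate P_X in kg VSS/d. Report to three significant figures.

From the Monod/SRT balance for a CMAS, S = K_s·(1+k_d θ_c)/[θ_c·(Y k − k_d) − 1] = 19.5 × (1 + 0.0426 × 8.56) / [8.56 × (0.462 × 3.85 − 0.0426) − 1] = 26.61 / 13.86 = 1.920 mg/L.
Observed yield with endogenous decay: Y_obs = Y / (1 + k_d·θ_c) = 0.462 / (1 + 0.0426 × 8.56) = 0.462 / 1.365 = 0.3385 g VSS/g bCOD.
Mass of bCOD removed per day: Q(S₀ − S) = 35200 × 581.1 g/m³ = 20454 kg/d.
Biomass produced: P_X = Y_obs·Q·ΔS = 0.3385 × 20454 ≈ 6925 kg VSS/d.

P_X ≈ 6920 kg VSS/d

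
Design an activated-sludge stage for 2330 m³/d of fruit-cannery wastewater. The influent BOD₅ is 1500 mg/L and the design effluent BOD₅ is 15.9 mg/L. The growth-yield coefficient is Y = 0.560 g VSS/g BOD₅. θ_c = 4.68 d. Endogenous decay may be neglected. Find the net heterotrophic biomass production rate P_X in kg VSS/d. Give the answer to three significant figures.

P_X ≈ 1940 kg VSS/d

With endogenous decay neglected, the observed yield equals the true yield: Y_obs = Y = 0.560 g VSS/g BOD₅.
ΔS = 1500 − 15.9 = 1484 mg/L, so the substrate removal rate is 2330 × 1484/1000 = 3458 kg BOD₅/d.
Net biomass production P_X = Y_obs × Q·(S₀ − S) = 0.5600 × 3458 = 1936 kg VSS/d.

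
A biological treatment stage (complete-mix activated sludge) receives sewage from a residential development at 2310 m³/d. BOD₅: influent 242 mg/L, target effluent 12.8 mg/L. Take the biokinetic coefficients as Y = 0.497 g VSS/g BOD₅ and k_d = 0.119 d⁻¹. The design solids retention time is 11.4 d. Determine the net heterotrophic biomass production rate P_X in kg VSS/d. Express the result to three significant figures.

P_X ≈ 112 kg VSS/d

Correct the yield for decay: Y_obs = Y/(1 + k_d θ_c) = 0.497 / (1 + 0.119 × 11.4) = 0.497 / 2.357 = 0.2109.
ΔS = 242 − 12.8 = 229.2 mg/L, so the substrate removal rate is 2310 × 229.2/1000 = 529.5 kg BOD₅/d.
P_X = Y_obs · Q(S₀ − S) = 0.2109 × 529.5 = 111.7 kg VSS/d.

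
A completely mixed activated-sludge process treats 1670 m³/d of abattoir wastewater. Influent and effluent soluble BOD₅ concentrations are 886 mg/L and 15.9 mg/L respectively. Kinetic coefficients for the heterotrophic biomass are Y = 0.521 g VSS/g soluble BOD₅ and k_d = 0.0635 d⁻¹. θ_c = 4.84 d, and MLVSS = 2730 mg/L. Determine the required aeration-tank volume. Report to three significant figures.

From the SRT design equation V = Y Q (S₀−S) θ_c / [X (1 + k_d θ_c)] = 0.521 × 1670 × (886 − 15.9) × 4.84 / [2730 × (1 + 0.0635 × 4.84)] = 3.66×10^6 / 3569 = 1027 m³.

V ≈ 1030 m³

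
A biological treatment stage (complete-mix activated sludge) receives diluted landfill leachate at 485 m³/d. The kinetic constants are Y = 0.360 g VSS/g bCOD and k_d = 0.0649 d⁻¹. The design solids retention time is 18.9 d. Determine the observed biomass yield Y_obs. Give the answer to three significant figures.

Correct the yield for decay: Y_obs = Y/(1 + k_d θ_c) = 0.360 / (1 + 0.0649 × 18.9) = 0.360 / 2.227 = 0.1617.

Y_obs ≈ 0.162 g VSS/g bCOD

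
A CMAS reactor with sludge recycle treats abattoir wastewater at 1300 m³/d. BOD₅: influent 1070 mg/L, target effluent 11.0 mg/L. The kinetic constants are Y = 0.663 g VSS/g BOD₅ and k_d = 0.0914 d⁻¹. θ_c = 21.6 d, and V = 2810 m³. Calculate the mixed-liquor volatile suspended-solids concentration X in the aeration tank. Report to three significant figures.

From V·X·(1 + k_d·θ_c) = Y·Q·(S₀ − S)·θ_c: X = 0.663 × 1300 × (1070 − 11.0) × 21.6 / [2810 × (1 + 0.0914 × 21.6)] = 2359 mg/L.

X ≈ 2360 mg/L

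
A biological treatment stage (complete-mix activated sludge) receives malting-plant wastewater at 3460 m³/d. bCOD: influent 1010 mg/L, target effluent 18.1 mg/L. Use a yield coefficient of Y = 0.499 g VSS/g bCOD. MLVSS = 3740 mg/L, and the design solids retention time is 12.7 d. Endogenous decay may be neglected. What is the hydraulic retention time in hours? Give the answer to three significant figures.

With k_d = 0 the design equation reduces to V = Y Q (S₀−S) θ_c / X = 0.499 × 3460 × (1010 − 18.1) × 12.7 / 3740 = 5815 m³.
τ = V/Q = 5815/3460 = 1.681 d, or 40.34 h.

τ ≈ 40.3 h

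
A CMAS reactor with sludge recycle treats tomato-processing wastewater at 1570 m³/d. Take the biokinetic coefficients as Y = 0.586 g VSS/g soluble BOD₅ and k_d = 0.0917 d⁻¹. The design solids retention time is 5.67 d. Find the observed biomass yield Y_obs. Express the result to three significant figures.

Observed yield with endogenous decay: Y_obs = Y / (1 + k_d·θ_c) = 0.586 / (1 + 0.0917 × 5.67) = 0.586 / 1.520 = 0.3855 g VSS/g soluble BOD₅.

Y_obs ≈ 0.386 g VSS/g soluble BOD₅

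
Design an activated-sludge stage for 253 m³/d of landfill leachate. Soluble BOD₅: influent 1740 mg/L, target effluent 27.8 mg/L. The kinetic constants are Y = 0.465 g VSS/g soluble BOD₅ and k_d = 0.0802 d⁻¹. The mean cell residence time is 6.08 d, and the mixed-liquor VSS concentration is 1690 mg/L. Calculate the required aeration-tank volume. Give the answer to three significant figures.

From the SRT design equation V = Y Q (S₀−S) θ_c / [X (1 + k_d θ_c)] = 0.465 × 253 × (1740 − 27.8) × 6.08 / [1690 × (1 + 0.0802 × 6.08)] = 1.22×10^6 / 2514 = 487.1 m³.

V ≈ 487 m³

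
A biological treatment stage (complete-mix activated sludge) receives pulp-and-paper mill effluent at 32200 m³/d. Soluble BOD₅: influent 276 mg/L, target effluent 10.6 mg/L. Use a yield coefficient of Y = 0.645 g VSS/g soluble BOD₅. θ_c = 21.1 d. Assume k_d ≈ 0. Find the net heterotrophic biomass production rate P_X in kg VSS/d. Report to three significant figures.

P_X ≈ 5510 kg VSS/d

With endogenous decay neglected, the observed yield equals the true yield: Y_obs = Y = 0.645 g VSS/g soluble BOD₅.
Mass of soluble BOD₅ removed per day: Q(S₀ − S) = 32200 × 265.4 g/m³ = 8546 kg/d.
Net biomass production P_X = Y_obs × Q·(S₀ − S) = 0.6450 × 8546 = 5512 kg VSS/d.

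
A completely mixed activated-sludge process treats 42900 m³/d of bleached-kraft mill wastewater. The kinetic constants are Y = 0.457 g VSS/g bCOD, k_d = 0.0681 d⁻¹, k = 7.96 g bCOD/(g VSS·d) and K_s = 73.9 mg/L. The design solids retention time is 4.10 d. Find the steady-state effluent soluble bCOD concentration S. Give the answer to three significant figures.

S ≈ 6.93 mg/L

From the Monod/SRT balance for a CMAS, S = K_s·(1+k_d θ_c)/[θ_c·(Y k − k_d) − 1] = 73.9 × (1 + 0.0681 × 4.10) / [4.10 × (0.457 × 7.96 − 0.0681) − 1] = 94.53 / 13.64 = 6.933 mg/L.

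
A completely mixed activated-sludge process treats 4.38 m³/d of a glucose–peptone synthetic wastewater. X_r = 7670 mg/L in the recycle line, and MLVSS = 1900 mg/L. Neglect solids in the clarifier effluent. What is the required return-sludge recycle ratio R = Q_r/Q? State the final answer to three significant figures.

R ≈ 0.329

R = Q_r/Q = X/(X_r − X) = 1900 / (7670 − 1900) = 0.3293.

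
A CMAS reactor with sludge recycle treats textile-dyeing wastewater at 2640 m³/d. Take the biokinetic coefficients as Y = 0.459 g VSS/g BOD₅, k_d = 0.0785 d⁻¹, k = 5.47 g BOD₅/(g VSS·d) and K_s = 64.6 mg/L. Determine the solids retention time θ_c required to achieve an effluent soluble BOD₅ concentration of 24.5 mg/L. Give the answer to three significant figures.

At the target effluent, Y k S/(K_s+S) = 0.459×5.47×24.5/89.10 = 0.6904 d⁻¹.
Then 1/θ_c = μ − k_d = 0.6904 − 0.0785 = 0.6119 d⁻¹, giving θ_c = 1.634 d.

θ_c ≈ 1.63 d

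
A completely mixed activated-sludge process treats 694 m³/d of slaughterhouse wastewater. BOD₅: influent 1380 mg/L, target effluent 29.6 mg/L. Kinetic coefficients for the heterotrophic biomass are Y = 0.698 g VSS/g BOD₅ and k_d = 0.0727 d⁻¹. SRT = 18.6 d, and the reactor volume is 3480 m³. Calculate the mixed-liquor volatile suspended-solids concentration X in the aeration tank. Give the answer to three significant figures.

X ≈ 1490 mg/L

Solving the biomass balance for X: X = Y Q (S₀−S) θ_c / [V (1+k_d θ_c)] = 0.698 × 694 × (1380 − 29.6) × 18.6 / [3480 × (1 + 0.0727 × 18.6)] = 1486 mg/L.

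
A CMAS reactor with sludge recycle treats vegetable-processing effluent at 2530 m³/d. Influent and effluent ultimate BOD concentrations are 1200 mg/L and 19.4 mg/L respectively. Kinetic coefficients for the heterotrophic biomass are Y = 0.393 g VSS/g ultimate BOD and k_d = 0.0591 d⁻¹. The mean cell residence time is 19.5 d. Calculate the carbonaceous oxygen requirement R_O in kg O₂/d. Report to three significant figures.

R_O ≈ 2210 kg O₂/d

Correct the yield for decay: Y_obs = Y/(1 + k_d θ_c) = 0.393 / (1 + 0.0591 × 19.5) = 0.393 / 2.152 = 0.1826.
Q·(S₀ − S) = 2530 × (1200 − 19.4) × 10⁻³ = 2987 kg/d removed.
P_X = Y_obs·Q·(S₀ − S) = 0.1826 × 2987 = 545.4 kg VSS/d.
Carbonaceous O₂ demand = substrate oxidised − cell-mass equivalent = 2987 − 1.42 × 545.4 = 2213 kg O₂/d.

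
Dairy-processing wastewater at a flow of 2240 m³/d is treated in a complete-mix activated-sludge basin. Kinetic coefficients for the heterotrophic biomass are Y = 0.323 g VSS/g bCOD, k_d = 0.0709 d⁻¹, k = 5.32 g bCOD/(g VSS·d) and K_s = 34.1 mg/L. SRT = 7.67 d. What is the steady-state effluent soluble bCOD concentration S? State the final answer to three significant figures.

S ≈ 4.52 mg/L

From the Monod/SRT balance for a CMAS, S = K_s·(1+k_d θ_c)/[θ_c·(Y k − k_d) − 1] = 34.1 × (1 + 0.0709 × 7.67) / [7.67 × (0.323 × 5.32 − 0.0709) − 1] = 52.64 / 11.64 = 4.524 mg/L.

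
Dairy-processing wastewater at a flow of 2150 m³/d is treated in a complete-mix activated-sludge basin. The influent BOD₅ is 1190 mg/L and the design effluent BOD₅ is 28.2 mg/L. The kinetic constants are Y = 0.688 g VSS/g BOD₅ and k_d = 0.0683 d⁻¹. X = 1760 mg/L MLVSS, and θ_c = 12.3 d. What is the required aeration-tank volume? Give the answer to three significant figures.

V ≈ 6530 m³

From the SRT design equation V = Y Q (S₀−S) θ_c / [X (1 + k_d θ_c)] = 0.688 × 2150 × (1190 − 28.2) × 12.3 / [1760 × (1 + 0.0683 × 12.3)] = 2.11×10^7 / 3239 = 6527 m³.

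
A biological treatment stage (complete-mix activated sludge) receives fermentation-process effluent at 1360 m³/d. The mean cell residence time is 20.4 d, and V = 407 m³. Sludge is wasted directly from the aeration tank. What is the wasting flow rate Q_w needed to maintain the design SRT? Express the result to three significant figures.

Q_w ≈ 20.0 m³/d

With mixed-liquor wasting, θ_c = V/Q_w, so Q_w = V/θ_c = 407.0/20.4 = 19.95 m³/d.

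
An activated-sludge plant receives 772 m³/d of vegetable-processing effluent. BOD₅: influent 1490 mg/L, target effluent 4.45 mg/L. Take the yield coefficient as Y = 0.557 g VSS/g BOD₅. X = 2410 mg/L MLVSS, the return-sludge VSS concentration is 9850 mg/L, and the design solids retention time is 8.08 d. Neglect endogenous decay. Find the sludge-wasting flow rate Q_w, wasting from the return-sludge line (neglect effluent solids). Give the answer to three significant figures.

Q_w ≈ 64.9 m³/d

Biomass mass balance (decay neglected): V·X = Y·Q·(S₀ − S)·θ_c, so V = 0.557 × 772 × (1490 − 4.45) × 8.08 / 2410 = 2142 m³.
Wasting from the return line (neglecting effluent solids): Q_w = V·X / (θ_c·X_r) = 2142 × 2410 / (8.08 × 9850) = 64.85 m³/d.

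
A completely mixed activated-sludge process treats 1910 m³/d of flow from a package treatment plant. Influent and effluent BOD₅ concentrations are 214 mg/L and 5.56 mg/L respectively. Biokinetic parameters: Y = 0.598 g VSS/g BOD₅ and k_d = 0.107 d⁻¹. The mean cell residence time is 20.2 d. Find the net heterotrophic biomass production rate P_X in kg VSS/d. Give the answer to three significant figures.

Observed yield with endogenous decay: Y_obs = Y / (1 + k_d·θ_c) = 0.598 / (1 + 0.107 × 20.2) = 0.598 / 3.161 = 0.1892 g VSS/g BOD₅.
Q·(S₀ − S) = 1910 × (214 − 5.56) × 10⁻³ = 398.1 kg/d removed.
Biomass produced: P_X = Y_obs·Q·ΔS = 0.1892 × 398.1 ≈ 75.31 kg VSS/d.

P_X ≈ 75.3 kg VSS/d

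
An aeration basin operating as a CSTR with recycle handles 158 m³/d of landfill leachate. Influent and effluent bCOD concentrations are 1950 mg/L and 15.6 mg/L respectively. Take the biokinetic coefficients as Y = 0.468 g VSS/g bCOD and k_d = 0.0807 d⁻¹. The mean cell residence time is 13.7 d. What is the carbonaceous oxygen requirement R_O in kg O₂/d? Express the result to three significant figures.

Observed yield with endogenous decay: Y_obs = Y / (1 + k_d·θ_c) = 0.468 / (1 + 0.0807 × 13.7) = 0.468 / 2.106 = 0.2223 g VSS/g bCOD.
Mass of bCOD removed per day: Q(S₀ − S) = 158 × 1934 g/m³ = 305.6 kg/d.
Net sludge production P_X = 0.2223 × 305.6 = 67.93 kg VSS/d.
R_O = Q·ΔS − 1.42 P_X = 305.6 − 96.46 = 209.2 kg O₂/d.

R_O ≈ 209 kg O₂/d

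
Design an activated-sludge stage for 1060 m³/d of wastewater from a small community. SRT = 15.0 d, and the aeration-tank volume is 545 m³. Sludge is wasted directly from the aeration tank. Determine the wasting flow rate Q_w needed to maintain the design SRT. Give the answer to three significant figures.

For wasting at MLVSS concentration, Q_w = V/θ_c = 545.0/15.0 = 36.33 m³/d.

Q_w ≈ 36.3 m³/d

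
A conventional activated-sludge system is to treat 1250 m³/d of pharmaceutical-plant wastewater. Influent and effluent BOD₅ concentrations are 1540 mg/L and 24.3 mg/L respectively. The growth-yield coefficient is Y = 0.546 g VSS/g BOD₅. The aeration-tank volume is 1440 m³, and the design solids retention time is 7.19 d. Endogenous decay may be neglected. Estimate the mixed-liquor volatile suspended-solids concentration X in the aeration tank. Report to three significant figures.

X = Y·Q·ΔS·θ_c / V = 0.546 × 1250 × (1540 − 24.3) × 7.19 / 1440 = 5165 mg/L.

X ≈ 5170 mg/L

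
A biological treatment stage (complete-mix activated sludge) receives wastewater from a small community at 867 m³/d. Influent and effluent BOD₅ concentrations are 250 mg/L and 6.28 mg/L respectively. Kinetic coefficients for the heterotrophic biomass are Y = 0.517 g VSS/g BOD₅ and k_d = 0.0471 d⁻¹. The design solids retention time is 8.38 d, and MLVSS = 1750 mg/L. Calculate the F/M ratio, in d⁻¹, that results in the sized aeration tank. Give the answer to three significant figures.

F/M ≈ 0.330 d⁻¹

From the SRT design equation V = Y Q (S₀−S) θ_c / [X (1 + k_d θ_c)] = 0.517 × 867 × (250 − 6.28) × 8.38 / [1750 × (1 + 0.0471 × 8.38)] = 9.15×10^5 / 2441 = 375.1 m³.
Food-to-microorganism ratio F/M = Q S₀ / (V X) = 867 × 250 / (375.1 × 1750) = 0.3302 d⁻¹.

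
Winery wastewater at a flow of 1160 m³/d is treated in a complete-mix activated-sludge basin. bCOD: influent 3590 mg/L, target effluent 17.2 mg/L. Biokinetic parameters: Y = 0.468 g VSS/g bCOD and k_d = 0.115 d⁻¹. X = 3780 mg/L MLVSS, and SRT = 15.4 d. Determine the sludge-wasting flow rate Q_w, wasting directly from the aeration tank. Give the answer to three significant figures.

From the SRT design equation V = Y Q (S₀−S) θ_c / [X (1 + k_d θ_c)] = 0.468 × 1160 × (3590 − 17.2) × 15.4 / [3780 × (1 + 0.115 × 15.4)] = 2.99×10^7 / 10474 = 2852 m³.
For wasting at MLVSS concentration, Q_w = V/θ_c = 2852/15.4 = 185.2 m³/d.

Q_w ≈ 185 m³/d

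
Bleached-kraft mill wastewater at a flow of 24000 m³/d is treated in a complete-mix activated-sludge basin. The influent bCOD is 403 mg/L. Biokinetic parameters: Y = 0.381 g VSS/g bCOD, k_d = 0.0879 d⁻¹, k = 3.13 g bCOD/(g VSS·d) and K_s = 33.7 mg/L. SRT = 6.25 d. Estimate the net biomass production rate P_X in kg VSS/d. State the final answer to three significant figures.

P_X ≈ 2330 kg VSS/d

Effluent substrate depends only on kinetics and SRT: S = K_s(1 + k_d θ_c) / [θ_c(Yk − k_d) − 1] = 33.7 × (1 + 0.0879 × 6.25) / [6.25 × (0.381 × 3.13 − 0.0879) − 1] = 52.21 / 5.904 = 8.844 mg/L.
Observed yield with endogenous decay: Y_obs = Y / (1 + k_d·θ_c) = 0.381 / (1 + 0.0879 × 6.25) = 0.381 / 1.549 = 0.2459 g VSS/g bCOD.
ΔS = 403 − 8.84 = 394.2 mg/L, so the substrate removal rate is 24000 × 394.2/1000 = 9460 kg bCOD/d.
P_X = Y_obs · Q(S₀ − S) = 0.2459 × 9460 = 2326 kg VSS/d.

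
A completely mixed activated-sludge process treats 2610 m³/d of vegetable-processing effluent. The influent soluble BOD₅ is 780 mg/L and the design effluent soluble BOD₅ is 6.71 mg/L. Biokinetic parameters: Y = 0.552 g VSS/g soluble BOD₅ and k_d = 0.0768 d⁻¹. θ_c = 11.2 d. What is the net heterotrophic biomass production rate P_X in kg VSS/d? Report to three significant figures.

P_X ≈ 599 kg VSS/d

The observed yield is Y_obs = Y/(1 + k_d·θ_c) = 0.552 / (1 + 0.0768 × 11.2) = 0.552 / 1.860 = 0.2967 g VSS per g soluble BOD₅ removed.
ΔS = 780 − 6.71 = 773.3 mg/L, so the substrate removal rate is 2610 × 773.3/1000 = 2018 kg soluble BOD₅/d.
Net biomass production P_X = Y_obs × Q·(S₀ − S) = 0.2967 × 2018 = 598.9 kg VSS/d.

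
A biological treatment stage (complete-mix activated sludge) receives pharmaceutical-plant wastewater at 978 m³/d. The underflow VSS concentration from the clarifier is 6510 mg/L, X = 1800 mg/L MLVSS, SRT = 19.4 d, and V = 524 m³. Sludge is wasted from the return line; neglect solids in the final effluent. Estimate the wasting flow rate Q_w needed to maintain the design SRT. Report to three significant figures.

Q_w ≈ 7.47 m³/d

Q_w = (V·X)/(θ_c X_r) = 524.0 × 1800 / (19.4 × 6510) = 7.468 m³/d.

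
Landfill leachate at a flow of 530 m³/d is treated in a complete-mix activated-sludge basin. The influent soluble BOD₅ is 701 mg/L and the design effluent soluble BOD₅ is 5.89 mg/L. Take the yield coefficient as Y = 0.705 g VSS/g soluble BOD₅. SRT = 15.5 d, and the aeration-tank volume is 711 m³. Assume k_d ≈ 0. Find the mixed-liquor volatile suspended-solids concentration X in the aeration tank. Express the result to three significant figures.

X = Y·Q·ΔS·θ_c / V = 0.705 × 530 × (701 − 5.89) × 15.5 / 711 = 5662 mg/L.

X ≈ 5660 mg/L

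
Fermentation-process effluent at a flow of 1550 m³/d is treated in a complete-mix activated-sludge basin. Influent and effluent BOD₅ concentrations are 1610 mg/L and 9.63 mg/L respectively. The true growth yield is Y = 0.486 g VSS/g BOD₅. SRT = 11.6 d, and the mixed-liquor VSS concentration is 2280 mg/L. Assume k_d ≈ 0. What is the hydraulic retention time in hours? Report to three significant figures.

τ ≈ 95.0 h

With k_d = 0 the design equation reduces to V = Y Q (S₀−S) θ_c / X = 0.486 × 1550 × (1610 − 9.63) × 11.6 / 2280 = 6134 m³.
τ = V/Q = 6134/1550 = 3.957 d, or 94.97 h.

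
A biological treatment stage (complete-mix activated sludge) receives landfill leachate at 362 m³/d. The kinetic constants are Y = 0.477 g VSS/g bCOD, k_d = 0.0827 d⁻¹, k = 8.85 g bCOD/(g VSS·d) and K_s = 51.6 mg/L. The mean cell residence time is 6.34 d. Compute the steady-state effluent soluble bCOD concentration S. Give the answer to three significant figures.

S ≈ 3.12 mg/L

Effluent substrate depends only on kinetics and SRT: S = K_s(1 + k_d θ_c) / [θ_c(Yk − k_d) − 1] = 51.6 × (1 + 0.0827 × 6.34) / [6.34 × (0.477 × 8.85 − 0.0827) − 1] = 78.65 / 25.24 = 3.116 mg/L.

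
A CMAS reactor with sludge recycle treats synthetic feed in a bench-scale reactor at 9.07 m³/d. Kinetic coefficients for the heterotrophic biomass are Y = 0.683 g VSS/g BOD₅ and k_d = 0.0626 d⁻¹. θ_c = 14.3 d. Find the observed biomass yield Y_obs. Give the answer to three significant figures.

Y_obs ≈ 0.360 g VSS/g BOD₅

Correct the yield for decay: Y_obs = Y/(1 + k_d θ_c) = 0.683 / (1 + 0.0626 × 14.3) = 0.683 / 1.895 = 0.3604.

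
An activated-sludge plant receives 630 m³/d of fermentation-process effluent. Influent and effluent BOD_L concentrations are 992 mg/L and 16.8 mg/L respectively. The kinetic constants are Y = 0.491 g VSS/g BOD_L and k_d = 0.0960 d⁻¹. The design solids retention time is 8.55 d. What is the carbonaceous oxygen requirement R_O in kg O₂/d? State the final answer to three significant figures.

R_O ≈ 379 kg O₂/d

Observed yield with endogenous decay: Y_obs = Y / (1 + k_d·θ_c) = 0.491 / (1 + 0.0960 × 8.55) = 0.491 / 1.821 = 0.2697 g VSS/g BOD_L.
Substrate removed = Q·(S₀ − S) = 630 m³/d × (992 − 16.8) g/m³ = 6.14×10^5 g/d = 614.4 kg/d.
P_X = Y_obs·Q·(S₀ − S) = 0.2697 × 614.4 = 165.7 kg VSS/d.
Carbonaceous O₂ demand = substrate oxidised − cell-mass equivalent = 614.4 − 1.42 × 165.7 = 379.1 kg O₂/d.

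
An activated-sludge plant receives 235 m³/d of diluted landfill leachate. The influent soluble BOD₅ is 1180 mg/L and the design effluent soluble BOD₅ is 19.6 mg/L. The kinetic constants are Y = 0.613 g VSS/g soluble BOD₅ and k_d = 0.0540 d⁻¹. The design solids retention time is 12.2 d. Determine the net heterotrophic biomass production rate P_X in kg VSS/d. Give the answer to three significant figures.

P_X ≈ 101 kg VSS/d

Y_obs = Y / (1 + k_d θ_c) = 0.613 / (1 + 0.0540 × 12.2) = 0.613 / 1.659 = 0.3695.
Substrate removed = Q·(S₀ − S) = 235 m³/d × (1180 − 19.6) g/m³ = 2.73×10^5 g/d = 272.7 kg/d.
P_X = Y_obs · Q(S₀ − S) = 0.3695 × 272.7 = 100.8 kg VSS/d.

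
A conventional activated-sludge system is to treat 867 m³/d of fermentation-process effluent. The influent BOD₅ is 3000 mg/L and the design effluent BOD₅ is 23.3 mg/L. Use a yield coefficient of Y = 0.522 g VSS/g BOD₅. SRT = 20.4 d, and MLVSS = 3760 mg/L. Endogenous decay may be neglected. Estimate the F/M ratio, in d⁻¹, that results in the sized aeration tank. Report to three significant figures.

F/M ≈ 0.0946 d⁻¹

Biomass mass balance (decay neglected): V·X = Y·Q·(S₀ − S)·θ_c, so V = 0.522 × 867 × (3000 − 23.3) × 20.4 / 3760 = 7309 m³.
F/M = Q·S₀ / (V·X) = 867 × 3000 / (7309 × 3760) = 0.09464 g BOD₅·(g VSS·d)⁻¹.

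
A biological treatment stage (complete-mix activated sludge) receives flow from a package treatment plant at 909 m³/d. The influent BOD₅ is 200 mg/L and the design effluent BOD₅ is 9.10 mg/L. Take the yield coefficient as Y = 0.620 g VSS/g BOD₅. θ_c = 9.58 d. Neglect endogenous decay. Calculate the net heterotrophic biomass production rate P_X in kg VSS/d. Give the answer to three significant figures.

P_X ≈ 108 kg VSS/d

With endogenous decay neglected, the observed yield equals the true yield: Y_obs = Y = 0.620 g VSS/g BOD₅.
ΔS = 200 − 9.10 = 190.9 mg/L, so the substrate removal rate is 909 × 190.9/1000 = 173.5 kg BOD₅/d.
Biomass produced: P_X = Y_obs·Q·ΔS = 0.6200 × 173.5 ≈ 107.6 kg VSS/d.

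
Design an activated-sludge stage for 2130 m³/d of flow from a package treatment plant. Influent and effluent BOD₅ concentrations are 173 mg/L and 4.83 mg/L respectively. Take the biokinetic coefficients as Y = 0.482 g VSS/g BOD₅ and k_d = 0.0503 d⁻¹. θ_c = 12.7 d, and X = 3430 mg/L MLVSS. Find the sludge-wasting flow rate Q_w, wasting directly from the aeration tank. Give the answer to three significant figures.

Q_w ≈ 30.7 m³/d

From the SRT design equation V = Y Q (S₀−S) θ_c / [X (1 + k_d θ_c)] = 0.482 × 2130 × (173 − 4.83) × 12.7 / [3430 × (1 + 0.0503 × 12.7)] = 2.19×10^6 / 5621 = 390.1 m³.
Wasting from the aeration tank: Q_w = V / θ_c = 390.1 / 12.7 = 30.72 m³/d.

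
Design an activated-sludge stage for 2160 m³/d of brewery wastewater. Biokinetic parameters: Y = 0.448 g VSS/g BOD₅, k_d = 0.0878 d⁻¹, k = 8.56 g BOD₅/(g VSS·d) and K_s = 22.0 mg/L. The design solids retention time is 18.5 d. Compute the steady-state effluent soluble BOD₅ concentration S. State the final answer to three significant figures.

S ≈ 0.845 mg/L

Effluent substrate depends only on kinetics and SRT: S = K_s(1 + k_d θ_c) / [θ_c(Yk − k_d) − 1] = 22.0 × (1 + 0.0878 × 18.5) / [18.5 × (0.448 × 8.56 − 0.0878) − 1] = 57.73 / 68.32 = 0.8450 mg/L.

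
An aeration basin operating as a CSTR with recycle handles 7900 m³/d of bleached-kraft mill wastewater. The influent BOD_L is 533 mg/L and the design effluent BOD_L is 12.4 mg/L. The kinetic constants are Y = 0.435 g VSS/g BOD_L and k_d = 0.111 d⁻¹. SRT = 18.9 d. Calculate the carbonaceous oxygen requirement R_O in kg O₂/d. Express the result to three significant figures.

R_O ≈ 3290 kg O₂/d

Observed yield with endogenous decay: Y_obs = Y / (1 + k_d·θ_c) = 0.435 / (1 + 0.111 × 18.9) = 0.435 / 3.098 = 0.1404 g VSS/g BOD_L.
Q·(S₀ − S) = 7900 × (533 − 12.4) × 10⁻³ = 4113 kg/d removed.
Biomass synthesised: P_X = Y_obs × 4113 = 577.5 kg VSS/d.
R_O = Q·(S₀ − S) − 1.42·P_X = 4113 − 1.42 × 577.5 = 3293 kg O₂/d.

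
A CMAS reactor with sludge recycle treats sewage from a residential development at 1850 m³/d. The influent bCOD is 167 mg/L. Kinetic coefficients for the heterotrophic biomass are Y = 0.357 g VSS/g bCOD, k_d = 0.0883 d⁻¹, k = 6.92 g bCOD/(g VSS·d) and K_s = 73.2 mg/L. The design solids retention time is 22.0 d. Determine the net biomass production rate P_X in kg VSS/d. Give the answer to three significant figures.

P_X ≈ 36.5 kg VSS/d

From the Monod/SRT balance for a CMAS, S = K_s·(1+k_d θ_c)/[θ_c·(Y k − k_d) − 1] = 73.2 × (1 + 0.0883 × 22.0) / [22.0 × (0.357 × 6.92 − 0.0883) − 1] = 215.4 / 51.41 = 4.190 mg/L.
Observed yield with endogenous decay: Y_obs = Y / (1 + k_d·θ_c) = 0.357 / (1 + 0.0883 × 22.0) = 0.357 / 2.943 = 0.1213 g VSS/g bCOD.
ΔS = 167 − 4.19 = 162.8 mg/L, so the substrate removal rate is 1850 × 162.8/1000 = 301.2 kg bCOD/d.
Net biomass production P_X = Y_obs × Q·(S₀ − S) = 0.1213 × 301.2 = 36.54 kg VSS/d.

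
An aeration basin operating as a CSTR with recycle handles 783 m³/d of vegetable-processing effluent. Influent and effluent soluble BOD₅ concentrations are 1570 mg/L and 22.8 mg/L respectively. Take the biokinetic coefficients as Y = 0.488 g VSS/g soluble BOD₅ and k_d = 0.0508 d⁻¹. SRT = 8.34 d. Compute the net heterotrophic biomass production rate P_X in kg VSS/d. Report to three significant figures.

The observed yield is Y_obs = Y/(1 + k_d·θ_c) = 0.488 / (1 + 0.0508 × 8.34) = 0.488 / 1.424 = 0.3428 g VSS per g soluble BOD₅ removed.
Mass of soluble BOD₅ removed per day: Q(S₀ − S) = 783 × 1547 g/m³ = 1211 kg/d.
Net biomass production P_X = Y_obs × Q·(S₀ − S) = 0.3428 × 1211 = 415.3 kg VSS/d.

P_X ≈ 415 kg VSS/d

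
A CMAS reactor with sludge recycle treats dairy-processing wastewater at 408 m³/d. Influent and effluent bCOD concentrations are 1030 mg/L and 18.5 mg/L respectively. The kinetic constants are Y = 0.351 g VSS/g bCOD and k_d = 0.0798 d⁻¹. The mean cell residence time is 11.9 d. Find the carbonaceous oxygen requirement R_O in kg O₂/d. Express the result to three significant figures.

Y_obs = Y / (1 + k_d θ_c) = 0.351 / (1 + 0.0798 × 11.9) = 0.351 / 1.950 = 0.1800.
Q·(S₀ − S) = 408 × (1030 − 18.5) × 10⁻³ = 412.7 kg/d removed.
P_X = Y_obs·Q·(S₀ − S) = 0.1800 × 412.7 = 74.30 kg VSS/d.
R_O = Q·ΔS − 1.42 P_X = 412.7 − 105.5 = 307.2 kg O₂/d.

R_O ≈ 307 kg O₂/d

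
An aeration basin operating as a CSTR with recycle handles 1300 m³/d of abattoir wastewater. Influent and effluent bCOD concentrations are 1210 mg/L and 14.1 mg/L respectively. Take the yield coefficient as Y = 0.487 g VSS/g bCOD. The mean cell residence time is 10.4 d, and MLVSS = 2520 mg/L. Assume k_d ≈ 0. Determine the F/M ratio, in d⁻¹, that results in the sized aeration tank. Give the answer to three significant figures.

V·X = Y·Q·ΔS·θ_c gives V = 0.487 × 1300 × (1210 − 14.1) × 10.4 / 2520 = 3125 m³.
Food-to-microorganism ratio F/M = Q S₀ / (V X) = 1300 × 1210 / (3125 × 2520) = 0.1998 d⁻¹.

F/M ≈ 0.200 d⁻¹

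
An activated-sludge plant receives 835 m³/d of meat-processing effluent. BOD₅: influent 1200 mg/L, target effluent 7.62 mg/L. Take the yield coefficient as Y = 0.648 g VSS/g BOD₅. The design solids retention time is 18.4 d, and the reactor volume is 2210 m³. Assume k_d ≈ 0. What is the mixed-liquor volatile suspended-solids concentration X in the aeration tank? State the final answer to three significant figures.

X = Y·Q·ΔS·θ_c / V = 0.648 × 835 × (1200 − 7.62) × 18.4 / 2210 = 5372 mg/L.

X ≈ 5370 mg/L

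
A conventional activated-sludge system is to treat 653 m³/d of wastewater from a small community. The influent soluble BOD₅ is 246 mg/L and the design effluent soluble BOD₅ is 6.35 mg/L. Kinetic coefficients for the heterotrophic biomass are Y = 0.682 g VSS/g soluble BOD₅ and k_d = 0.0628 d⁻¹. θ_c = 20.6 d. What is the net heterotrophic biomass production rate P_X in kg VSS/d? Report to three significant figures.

P_X ≈ 46.5 kg VSS/d

The observed yield is Y_obs = Y/(1 + k_d·θ_c) = 0.682 / (1 + 0.0628 × 20.6) = 0.682 / 2.294 = 0.2973 g VSS per g soluble BOD₅ removed.
Substrate removed = Q·(S₀ − S) = 653 m³/d × (246 − 6.35) g/m³ = 1.56×10^5 g/d = 156.5 kg/d.
So the net sludge growth is P_X = 0.2973 × 156.5 = 46.53 kg VSS/d.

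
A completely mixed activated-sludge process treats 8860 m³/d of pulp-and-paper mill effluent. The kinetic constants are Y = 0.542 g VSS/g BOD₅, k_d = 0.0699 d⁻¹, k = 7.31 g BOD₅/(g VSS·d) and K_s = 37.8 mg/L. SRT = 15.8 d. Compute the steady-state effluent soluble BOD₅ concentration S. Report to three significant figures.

S ≈ 1.31 mg/L

Effluent substrate depends only on kinetics and SRT: S = K_s(1 + k_d θ_c) / [θ_c(Yk − k_d) − 1] = 37.8 × (1 + 0.0699 × 15.8) / [15.8 × (0.542 × 7.31 − 0.0699) − 1] = 79.55 / 60.50 = 1.315 mg/L.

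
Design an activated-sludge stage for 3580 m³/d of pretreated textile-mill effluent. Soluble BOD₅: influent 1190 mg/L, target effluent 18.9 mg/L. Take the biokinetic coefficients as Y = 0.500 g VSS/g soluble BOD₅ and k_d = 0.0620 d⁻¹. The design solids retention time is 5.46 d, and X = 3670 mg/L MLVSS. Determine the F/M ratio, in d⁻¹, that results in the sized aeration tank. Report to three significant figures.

From the SRT design equation V = Y Q (S₀−S) θ_c / [X (1 + k_d θ_c)] = 0.500 × 3580 × (1190 − 18.9) × 5.46 / [3670 × (1 + 0.0620 × 5.46)] = 1.14×10^7 / 4912 = 2330 m³.
Food-to-microorganism ratio F/M = Q S₀ / (V X) = 3580 × 1190 / (2330 × 3670) = 0.4982 d⁻¹.

F/M ≈ 0.498 d⁻¹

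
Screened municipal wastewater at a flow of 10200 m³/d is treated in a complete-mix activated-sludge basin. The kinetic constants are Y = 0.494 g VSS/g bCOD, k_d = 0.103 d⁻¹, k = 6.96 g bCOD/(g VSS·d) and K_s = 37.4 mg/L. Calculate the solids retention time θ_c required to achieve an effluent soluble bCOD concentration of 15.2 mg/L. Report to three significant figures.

Specific growth rate at S = 15.2 mg/L: μ = YkS/(K_s+S) = 0.494·6.96·15.2/(37.4+15.2) = 0.9936 d⁻¹.
Then 1/θ_c = μ − k_d = 0.9936 − 0.103 = 0.8906 d⁻¹, giving θ_c = 1.123 d.

θ_c ≈ 1.12 d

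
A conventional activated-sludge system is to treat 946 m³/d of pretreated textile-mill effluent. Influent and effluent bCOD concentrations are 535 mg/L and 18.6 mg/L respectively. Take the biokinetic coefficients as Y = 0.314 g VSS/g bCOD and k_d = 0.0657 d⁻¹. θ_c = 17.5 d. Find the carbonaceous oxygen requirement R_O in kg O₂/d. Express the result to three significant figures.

R_O ≈ 387 kg O₂/d

Correct the yield for decay: Y_obs = Y/(1 + k_d θ_c) = 0.314 / (1 + 0.0657 × 17.5) = 0.314 / 2.150 = 0.1461.
Mass of bCOD removed per day: Q(S₀ − S) = 946 × 516.4 g/m³ = 488.5 kg/d.
Biomass synthesised: P_X = Y_obs × 488.5 = 71.35 kg VSS/d.
R_O = Q·ΔS − 1.42 P_X = 488.5 − 101.3 = 387.2 kg O₂/d.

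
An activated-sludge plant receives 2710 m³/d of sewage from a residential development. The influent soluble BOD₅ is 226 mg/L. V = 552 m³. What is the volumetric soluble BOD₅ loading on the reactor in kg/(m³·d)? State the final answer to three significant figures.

Applied soluble BOD₅ load per unit volume = Q·S₀/V = (2710 × 226/1000)/552.0 = 1.110 kg soluble BOD₅·m⁻³·d⁻¹.

L_v ≈ 1.11 kg soluble BOD₅/(m³·d)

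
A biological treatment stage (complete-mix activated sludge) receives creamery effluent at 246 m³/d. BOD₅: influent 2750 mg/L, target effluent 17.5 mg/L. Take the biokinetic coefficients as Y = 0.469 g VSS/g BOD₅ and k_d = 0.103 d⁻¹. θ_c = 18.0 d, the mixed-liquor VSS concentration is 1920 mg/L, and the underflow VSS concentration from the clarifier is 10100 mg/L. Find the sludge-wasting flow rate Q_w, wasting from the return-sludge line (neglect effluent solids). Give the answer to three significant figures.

Q_w ≈ 10.9 m³/d

Rearranging the biomass balance for a CMAS with decay, V = Y·Q·ΔS·θ_c / [X·(1+k_d θ_c)] = 0.469 × 246 × (2750 − 17.5) × 18.0 / [1920 × (1 + 0.103 × 18.0)] = 5.67×10^6 / 5480 = 1036 m³.
Q_w = (V·X)/(θ_c X_r) = 1036 × 1920 / (18.0 × 10100) = 10.94 m³/d.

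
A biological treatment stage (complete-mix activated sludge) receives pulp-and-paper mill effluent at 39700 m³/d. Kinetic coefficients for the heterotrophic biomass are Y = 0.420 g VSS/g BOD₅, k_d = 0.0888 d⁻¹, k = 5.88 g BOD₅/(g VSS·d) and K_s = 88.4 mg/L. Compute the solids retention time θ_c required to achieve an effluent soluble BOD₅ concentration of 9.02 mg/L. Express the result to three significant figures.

From 1/θ_c = Y·k·S/(K_s + S) − k_d: Y·k·S/(K_s+S) = 0.420 × 5.88 × 9.02 / (88.4 + 9.02) = 0.2287 d⁻¹.
θ_c = 1/(μ − k_d) = 1/(0.2287 − 0.0888) = 1/0.1399 = 7.150 d.

θ_c ≈ 7.15 d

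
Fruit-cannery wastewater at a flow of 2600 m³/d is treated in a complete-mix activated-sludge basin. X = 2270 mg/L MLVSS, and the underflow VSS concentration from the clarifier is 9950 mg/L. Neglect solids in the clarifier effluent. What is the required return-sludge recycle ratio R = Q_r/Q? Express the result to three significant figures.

Solids balance on the clarifier gives (1+R)X = R·X_r, so R = X/(X_r − X) = 2270 / (9950 − 2270) = 0.2956.

R ≈ 0.296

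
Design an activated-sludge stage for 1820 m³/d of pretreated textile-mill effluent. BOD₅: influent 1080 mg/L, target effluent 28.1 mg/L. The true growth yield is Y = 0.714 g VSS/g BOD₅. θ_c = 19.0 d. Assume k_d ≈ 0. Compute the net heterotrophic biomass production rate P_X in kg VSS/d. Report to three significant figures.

P_X ≈ 1370 kg VSS/d

With endogenous decay neglected, the observed yield equals the true yield: Y_obs = Y = 0.714 g VSS/g BOD₅.
Mass of BOD₅ removed per day: Q(S₀ − S) = 1820 × 1052 g/m³ = 1914 kg/d.
P_X = Y_obs · Q(S₀ − S) = 0.7140 × 1914 = 1367 kg VSS/d.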